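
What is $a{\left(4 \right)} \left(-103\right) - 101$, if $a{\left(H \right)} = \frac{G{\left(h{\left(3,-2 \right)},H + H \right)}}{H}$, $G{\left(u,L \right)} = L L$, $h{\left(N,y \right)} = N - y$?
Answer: $-1749$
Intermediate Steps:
$G{\left(u,L \right)} = L^{2}$
$a{\left(H \right)} = 4 H$ ($a{\left(H \right)} = \frac{\left(H + H\right)^{2}}{H} = \frac{\left(2 H\right)^{2}}{H} = \frac{4 H^{2}}{H} = 4 H$)
$a{\left(4 \right)} \left(-103\right) - 101 = 4 \cdot 4 \left(-103\right) - 101 = 16 \left(-103\right) - 101 = -1648 - 101 = -1749$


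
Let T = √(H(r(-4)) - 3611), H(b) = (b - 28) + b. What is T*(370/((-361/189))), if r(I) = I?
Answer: -69930*I*√3647/361 ≈ -11698.0*I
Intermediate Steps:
H(b) = -28 + 2*b (H(b) = (-28 + b) + b = -28 + 2*b)
T = I*√3647 (T = √((-28 + 2*(-4)) - 3611) = √((-28 - 8) - 3611) = √(-36 - 3611) = √(-3647) = I*√3647 ≈ 60.39*I)
T*(370/((-361/189))) = (I*√3647)*(370/((-361/189))) = (I*√3647)*(370/((-361*1/189))) = (I*√3647)*(370/(-361/189)) = (I*√3647)*(370*(-189/361)) = (I*√3647)*(-69930/361) = -69930*I*√3647/361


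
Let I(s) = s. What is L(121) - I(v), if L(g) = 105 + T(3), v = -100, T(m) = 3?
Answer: 208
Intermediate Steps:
L(g) = 108 (L(g) = 105 + 3 = 108)
L(121) - I(v) = 108 - 1*(-100) = 108 + 100 = 208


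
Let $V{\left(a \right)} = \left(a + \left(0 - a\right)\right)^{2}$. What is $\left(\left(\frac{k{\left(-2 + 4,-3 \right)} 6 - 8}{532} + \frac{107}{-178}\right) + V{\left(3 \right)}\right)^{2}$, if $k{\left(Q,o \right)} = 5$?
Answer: $\frac{43903876}{140114569} \approx 0.31334$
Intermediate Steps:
$V{\left(a \right)} = 0$ ($V{\left(a \right)} = \left(a - a\right)^{2} = 0^{2} = 0$)
$\left(\left(\frac{k{\left(-2 + 4,-3 \right)} 6 - 8}{532} + \frac{107}{-178}\right) + V{\left(3 \right)}\right)^{2} = \left(\left(\frac{5 \cdot 6 - 8}{532} + \frac{107}{-178}\right) + 0\right)^{2} = \left(\left(\left(30 - 8\right) \frac{1}{532} + 107 \left(- \frac{1}{178}\right)\right) + 0\right)^{2} = \left(\left(22 \cdot \frac{1}{532} - \frac{107}{178}\right) + 0\right)^{2} = \left(\left(\frac{11}{266} - \frac{107}{178}\right) + 0\right)^{2} = \left(- \frac{6626}{11837} + 0\right)^{2} = \left(- \frac{6626}{11837}\right)^{2} = \frac{43903876}{140114569}$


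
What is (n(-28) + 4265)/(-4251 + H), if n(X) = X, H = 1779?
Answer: -4237/2472 ≈ -1.7140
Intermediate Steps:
(n(-28) + 4265)/(-4251 + H) = (-28 + 4265)/(-4251 + 1779) = 4237/(-2472) = 4237*(-1/2472) = -4237/2472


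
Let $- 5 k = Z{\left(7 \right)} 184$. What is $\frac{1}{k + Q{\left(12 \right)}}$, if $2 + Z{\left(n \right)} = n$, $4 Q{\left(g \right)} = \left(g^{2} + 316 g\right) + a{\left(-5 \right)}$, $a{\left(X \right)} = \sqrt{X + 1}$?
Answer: $\frac{3200}{2560001} - \frac{2 i}{2560001} \approx 0.00125 - 7.8125 \cdot 10^{-7} i$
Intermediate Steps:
$a{\left(X \right)} = \sqrt{1 + X}$
$Q{\left(g \right)} = \frac{i}{2} + 79 g + \frac{g^{2}}{4}$ ($Q{\left(g \right)} = \frac{\left(g^{2} + 316 g\right) + \sqrt{1 - 5}}{4} = \frac{\left(g^{2} + 316 g\right) + \sqrt{-4}}{4} = \frac{\left(g^{2} + 316 g\right) + 2 i}{4} = \frac{g^{2} + 2 i + 316 g}{4} = \frac{i}{2} + 79 g + \frac{g^{2}}{4}$)
$Z{\left(n \right)} = -2 + n$
$k = -184$ ($k = - \frac{\left(-2 + 7\right) 184}{5} = - \frac{5 \cdot 184}{5} = \left(- \frac{1}{5}\right) 920 = -184$)
$\frac{1}{k + Q{\left(12 \right)}} = \frac{1}{-184 + \left(\frac{i}{2} + 79 \cdot 12 + \frac{12^{2}}{4}\right)} = \frac{1}{-184 + \left(\frac{i}{2} + 948 + \frac{1}{4} \cdot 144\right)} = \frac{1}{-184 + \left(\frac{i}{2} + 948 + 36\right)} = \frac{1}{-184 + \left(984 + \frac{i}{2}\right)} = \frac{1}{800 + \frac{i}{2}} = \frac{4 \left(800 - \frac{i}{2}\right)}{2560001}$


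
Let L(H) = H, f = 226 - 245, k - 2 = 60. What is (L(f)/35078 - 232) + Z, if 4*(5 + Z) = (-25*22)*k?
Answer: -307353455/35078 ≈ -8762.0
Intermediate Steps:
k = 62 (k = 2 + 60 = 62)
f = -19
Z = -8530 (Z = -5 + (-25*22*62)/4 = -5 + (-550*62)/4 = -5 + (¼)*(-34100) = -5 - 8525 = -8530)
(L(f)/35078 - 232) + Z = (-19/35078 - 232) - 8530 = -8138115/35078 - 8530 = -307353455/35078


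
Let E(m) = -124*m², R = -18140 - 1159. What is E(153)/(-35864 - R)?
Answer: 2902716/16565 ≈ 175.23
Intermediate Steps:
R = -19299
E(153)/(-35864 - R) = (-124*153²)/(-35864 - 1*(-19299)) = (-124*23409)/(-35864 + 19299) = -2902716/(-16565) = -2902716*(-1/16565) = 2902716/16565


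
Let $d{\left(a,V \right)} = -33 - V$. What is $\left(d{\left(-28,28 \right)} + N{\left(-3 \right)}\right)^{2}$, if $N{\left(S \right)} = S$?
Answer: $4096$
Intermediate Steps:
$\left(d{\left(-28,28 \right)} + N{\left(-3 \right)}\right)^{2} = \left(\left(-33 - 28\right) - 3\right)^{2} = \left(-61 - 3\right)^{2} = \left(-64\right)^{2} = 4096$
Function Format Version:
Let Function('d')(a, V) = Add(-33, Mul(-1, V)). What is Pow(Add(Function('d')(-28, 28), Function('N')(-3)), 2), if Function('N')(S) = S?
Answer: 4096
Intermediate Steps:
Pow(Add(Function('d')(-28, 28), Function('N')(-3)), 2) = Pow(Add(Add(-33, Mul(-1, 28)), -3), 2) = Pow(Add(Add(-33, -28), -3), 2) = Pow(Add(-61, -3), 2) = Pow(-64, 2) = 4096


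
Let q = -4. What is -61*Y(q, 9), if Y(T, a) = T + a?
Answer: -305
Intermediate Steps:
-61*Y(q, 9) = -61*(-4 + 9) = -61*5 = -305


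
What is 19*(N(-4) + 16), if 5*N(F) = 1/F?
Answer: 6061/20 ≈ 303.05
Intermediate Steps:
N(F) = 1/(5*F)
19*(N(-4) + 16) = 19*((⅕)/(-4) + 16) = 19*((⅕)*(-¼) + 16) = 19*(-1/20 + 16) = 19*(319/20) = 6061/20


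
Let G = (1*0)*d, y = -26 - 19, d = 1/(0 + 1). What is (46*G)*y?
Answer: 0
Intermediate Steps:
d = 1 (d = 1/1 = 1)
y = -45
G = 0 (G = (1*0)*1 = 0*1 = 0)
(46*G)*y = (46*0)*(-45) = 0*(-45) = 0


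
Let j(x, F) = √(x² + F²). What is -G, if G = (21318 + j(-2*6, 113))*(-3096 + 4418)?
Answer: -28182396 - 1322*√12913 ≈ -2.8333e+7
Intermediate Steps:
j(x, F) = √(F² + x²)
G = 28182396 + 1322*√12913 (G = (21318 + √(113² + (-2*6)²))*(-3096 + 4418) = (21318 + √(12769 + (-12)²))*1322 = (21318 + √(12769 + 144))*1322 = (21318 + √12913)*1322 = 28182396 + 1322*√12913 ≈ 2.8333e+7)
-G = -(28182396 + 1322*√12913) = -28182396 - 1322*√12913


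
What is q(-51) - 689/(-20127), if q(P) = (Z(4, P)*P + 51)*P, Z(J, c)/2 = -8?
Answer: -889954870/20127 ≈ -44217.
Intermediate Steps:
Z(J, c) = -16 (Z(J, c) = 2*(-8) = -16)
q(P) = P*(51 - 16*P) (q(P) = (-16*P + 51)*P = (51 - 16*P)*P = P*(51 - 16*P))
q(-51) - 689/(-20127) = -51*(51 - 16*(-51)) - 689/(-20127) = -51*(51 + 816) - 689*(-1)/20127 = -51*867 - 1*(-689/20127) = -44217 + 689/20127 = -889954870/20127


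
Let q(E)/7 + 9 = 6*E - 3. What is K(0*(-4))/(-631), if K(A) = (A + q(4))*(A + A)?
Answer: 0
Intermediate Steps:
q(E) = -84 + 42*E (q(E) = -63 + 7*(6*E - 3) = -63 + 7*(-3 + 6*E) = -63 + (-21 + 42*E) = -84 + 42*E)
K(A) = 2*A*(84 + A) (K(A) = (A + (-84 + 42*4))*(A + A) = (A + (-84 + 168))*(2*A) = (A + 84)*(2*A) = (84 + A)*(2*A) = 2*A*(84 + A))
K(0*(-4))/(-631) = (2*(0*(-4))*(84 + 0*(-4)))/(-631) = (2*0*(84 + 0))*(-1/631) = (2*0*84)*(-1/631) = 0*(-1/631) = 0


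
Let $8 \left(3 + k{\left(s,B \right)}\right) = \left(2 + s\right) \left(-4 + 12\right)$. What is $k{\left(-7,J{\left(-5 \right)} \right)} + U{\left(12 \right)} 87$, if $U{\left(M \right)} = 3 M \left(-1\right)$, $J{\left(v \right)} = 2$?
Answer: $-3140$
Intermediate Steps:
$k{\left(s,B \right)} = -1 + s$ ($k{\left(s,B \right)} = -3 + \frac{\left(2 + s\right) \left(-4 + 12\right)}{8} = -3 + \frac{\left(2 + s\right) 8}{8} = -3 + \frac{16 + 8 s}{8} = -3 + \left(2 + s\right) = -1 + s$)
$U{\left(M \right)} = - 3 M$
$k{\left(-7,J{\left(-5 \right)} \right)} + U{\left(12 \right)} 87 = \left(-1 - 7\right) + \left(-3\right) 12 \cdot 87 = -8 - 3132 = -3140$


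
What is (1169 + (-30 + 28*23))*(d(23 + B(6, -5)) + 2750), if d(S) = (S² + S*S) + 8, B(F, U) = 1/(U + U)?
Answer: 339378003/50 ≈ 6.7876e+6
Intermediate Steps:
B(F, U) = 1/(2*U)
d(S) = 8 + 2*S² (d(S) = (S² + S²) + 8 = 2*S² + 8 = 8 + 2*S²)
(1169 + (-30 + 28*23))*(d(23 + B(6, -5)) + 2750) = (1169 + (-30 + 28*23))*((8 + 2*(23 + (½)/(-5))²) + 2750) = (1169 + (-30 + 644))*((8 + 2*(23 + (½)*(-⅕))²) + 2750) = (1169 + 614)*((8 + 2*(23 - ⅒)²) + 2750) = 1783*((8 + 2*(229/10)²) + 2750) = 1783*((8 + 2*(52441/100)) + 2750) = 1783*((8 + 52441/50) + 2750) = 1783*(52841/50 + 2750) = 1783*(190341/50) = 339378003/50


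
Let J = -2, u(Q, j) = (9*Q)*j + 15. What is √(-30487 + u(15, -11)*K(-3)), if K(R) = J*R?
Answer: I*√39307 ≈ 198.26*I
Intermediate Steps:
u(Q, j) = 15 + 9*Q*j (u(Q, j) = 9*Q*j + 15 = 15 + 9*Q*j)
K(R) = -2*R
√(-30487 + u(15, -11)*K(-3)) = √(-30487 + (15 + 9*15*(-11))*(-2*(-3))) = √(-30487 + (15 - 1485)*6) = √(-30487 - 1470*6) = √(-30487 - 8820) = √(-39307) = I*√39307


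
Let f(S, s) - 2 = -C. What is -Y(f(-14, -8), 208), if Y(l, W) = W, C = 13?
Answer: -208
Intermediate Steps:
f(S, s) = -11 (f(S, s) = 2 - 1*13 = 2 - 13 = -11)
-Y(f(-14, -8), 208) = -1*208 = -208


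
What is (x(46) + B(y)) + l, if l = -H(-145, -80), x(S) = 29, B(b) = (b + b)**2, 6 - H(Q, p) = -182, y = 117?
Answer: 54597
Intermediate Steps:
H(Q, p) = 188 (H(Q, p) = 6 - 1*(-182) = 6 + 182 = 188)
B(b) = 4*b**2 (B(b) = (2*b)**2 = 4*b**2)
l = -188 (l = -1*188 = -188)
(x(46) + B(y)) + l = (29 + 4*117**2) - 188 = (29 + 4*13689) - 188 = (29 + 54756) - 188 = 54785 - 188 = 54597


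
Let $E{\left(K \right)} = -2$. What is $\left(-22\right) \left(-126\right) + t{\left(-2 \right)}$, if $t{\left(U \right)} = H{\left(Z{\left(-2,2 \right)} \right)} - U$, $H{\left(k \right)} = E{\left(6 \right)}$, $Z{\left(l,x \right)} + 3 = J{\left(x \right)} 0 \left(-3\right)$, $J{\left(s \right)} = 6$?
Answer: $2772$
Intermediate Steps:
$Z{\left(l,x \right)} = -3$ ($Z{\left(l,x \right)} = -3 + 6 \cdot 0 \left(-3\right) = -3 + 0 \left(-3\right) = -3 + 0 = -3$)
$H{\left(k \right)} = -2$
$t{\left(U \right)} = -2 - U$
$\left(-22\right) \left(-126\right) + t{\left(-2 \right)} = \left(-22\right) \left(-126\right) - 0 = 2772 + \left(-2 + 2\right) = 2772 + 0 = 2772$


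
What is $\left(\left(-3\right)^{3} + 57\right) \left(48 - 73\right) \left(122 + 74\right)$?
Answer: $-147000$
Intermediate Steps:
$\left(\left(-3\right)^{3} + 57\right) \left(48 - 73\right) \left(122 + 74\right) = \left(-27 + 57\right) \left(-25\right) 196 = 30 \left(-25\right) 196 = \left(-750\right) 196 = -147000$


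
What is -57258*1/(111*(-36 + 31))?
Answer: 19086/185 ≈ 103.17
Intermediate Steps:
-57258*1/(111*(-36 + 31)) = -57258/(111*(-5)) = -57258/(-555) = -57258*(-1/555) = 19086/185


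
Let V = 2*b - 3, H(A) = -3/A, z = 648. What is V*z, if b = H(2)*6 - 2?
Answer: -16200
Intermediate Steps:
b = -11 (b = -3/2*6 - 2 = -9 - 2 = -11)
V = -25 (V = 2*(-11) - 3 = -22 - 3 = -25)
V*z = -25*648 = -16200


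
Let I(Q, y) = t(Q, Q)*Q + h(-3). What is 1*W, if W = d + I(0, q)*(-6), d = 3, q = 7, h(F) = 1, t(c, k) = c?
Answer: -3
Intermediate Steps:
I(Q, y) = 1 + Q² (I(Q, y) = Q*Q + 1 = Q² + 1 = 1 + Q²)
W = -3 (W = 3 + (1 + 0²)*(-6) = 3 + (1 + 0)*(-6) = 3 + 1*(-6) = 3 - 6 = -3)
1*W = 1*(-3) = -3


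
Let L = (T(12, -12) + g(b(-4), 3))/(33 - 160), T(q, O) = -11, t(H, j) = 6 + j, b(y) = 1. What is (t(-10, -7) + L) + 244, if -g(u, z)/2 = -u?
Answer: 30870/127 ≈ 243.07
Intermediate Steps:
g(u, z) = 2*u (g(u, z) = -(-2)*u = 2*u)
L = 9/127 (L = (-11 + 2*1)/(33 - 160) = (-11 + 2)/(-127) = -9*(-1/127) = 9/127 ≈ 0.070866)
(t(-10, -7) + L) + 244 = ((6 - 7) + 9/127) + 244 = (-1 + 9/127) + 244 = -118/127 + 244 = 30870/127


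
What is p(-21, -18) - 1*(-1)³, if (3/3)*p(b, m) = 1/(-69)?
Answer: 68/69 ≈ 0.98551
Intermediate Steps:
p(b, m) = -1/69 (p(b, m) = 1/(-69) = -1/69)
p(-21, -18) - 1*(-1)³ = -1/69 - 1*(-1)³ = -1/69 - 1*(-1) = -1/69 + 1 = 68/69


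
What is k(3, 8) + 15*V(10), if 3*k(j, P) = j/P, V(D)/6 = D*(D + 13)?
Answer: 165601/8 ≈ 20700.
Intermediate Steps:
V(D) = 6*D*(13 + D) (V(D) = 6*(D*(D + 13)) = 6*(D*(13 + D)) = 6*D*(13 + D))
k(j, P) = j/(3*P) (k(j, P) = (j/P)/3 = j/(3*P))
k(3, 8) + 15*V(10) = (⅓)*3/8 + 15*(6*10*(13 + 10)) = (⅓)*3*(⅛) + 15*(6*10*23) = ⅛ + 15*1380 = ⅛ + 20700 = 165601/8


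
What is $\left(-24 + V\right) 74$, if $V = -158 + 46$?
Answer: $-10064$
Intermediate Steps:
$V = -112$
$\left(-24 + V\right) 74 = \left(-24 - 112\right) 74 = \left(-136\right) 74 = -10064$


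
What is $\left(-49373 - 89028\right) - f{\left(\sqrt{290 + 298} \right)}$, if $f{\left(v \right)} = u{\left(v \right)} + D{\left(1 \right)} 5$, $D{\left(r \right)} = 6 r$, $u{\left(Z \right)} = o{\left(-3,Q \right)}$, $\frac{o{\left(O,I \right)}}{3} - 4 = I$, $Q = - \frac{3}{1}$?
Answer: $-138434$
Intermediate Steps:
$Q = -3$ ($Q = \left(-3\right) 1 = -3$)
$o{\left(O,I \right)} = 12 + 3 I$
$u{\left(Z \right)} = 3$ ($u{\left(Z \right)} = 12 + 3 \left(-3\right) = 12 - 9 = 3$)
$f{\left(v \right)} = 33$ ($f{\left(v \right)} = 3 + 6 \cdot 1 \cdot 5 = 3 + 6 \cdot 5 = 3 + 30 = 33$)
$\left(-49373 - 89028\right) - f{\left(\sqrt{290 + 298} \right)} = \left(-49373 - 89028\right) - 33 = -138401 - 33 = -138434$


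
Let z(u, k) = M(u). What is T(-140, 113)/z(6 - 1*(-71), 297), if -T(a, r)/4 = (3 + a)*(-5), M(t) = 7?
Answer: -2740/7 ≈ -391.43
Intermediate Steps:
T(a, r) = 60 + 20*a (T(a, r) = -4*(3 + a)*(-5) = -4*(-15 - 5*a) = 60 + 20*a)
z(u, k) = 7
T(-140, 113)/z(6 - 1*(-71), 297) = (60 + 20*(-140))/7 = (60 - 2800)*(⅐) = -2740*⅐ = -2740/7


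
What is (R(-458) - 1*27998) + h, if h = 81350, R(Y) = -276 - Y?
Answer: 53534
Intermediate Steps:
(R(-458) - 1*27998) + h = ((-276 - 1*(-458)) - 1*27998) + 81350 = ((-276 + 458) - 27998) + 81350 = (182 - 27998) + 81350 = -27816 + 81350 = 53534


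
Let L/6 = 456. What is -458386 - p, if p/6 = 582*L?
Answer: -10012498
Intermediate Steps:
L = 2736 (L = 6*456 = 2736)
p = 9554112 (p = 6*(582*2736) = 6*1592352 = 9554112)
-458386 - p = -458386 - 1*9554112 = -458386 - 9554112 = -10012498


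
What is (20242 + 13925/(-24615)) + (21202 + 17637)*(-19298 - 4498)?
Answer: -4549800182431/4923 ≈ -9.2419e+8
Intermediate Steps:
(20242 + 13925/(-24615)) + (21202 + 17637)*(-19298 - 4498) = (20242 + 13925*(-1/24615)) + 38839*(-23796) = (20242 - 2785/4923) - 924212844 = 99648581/4923 - 924212844 = -4549800182431/4923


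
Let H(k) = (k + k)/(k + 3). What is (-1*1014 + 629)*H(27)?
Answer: -693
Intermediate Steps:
H(k) = 2*k/(3 + k) (H(k) = (2*k)/(3 + k) = 2*k/(3 + k))
(-1*1014 + 629)*H(27) = (-1*1014 + 629)*(2*27/(3 + 27)) = (-1014 + 629)*(2*27/30) = -770*27/30 = -385*9/5 = -693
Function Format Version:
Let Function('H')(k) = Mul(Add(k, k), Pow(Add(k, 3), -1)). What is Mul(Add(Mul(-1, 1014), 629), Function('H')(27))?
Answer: -693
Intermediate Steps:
Function('H')(k) = Mul(2, k, Pow(Add(3, k), -1)) (Function('H')(k) = Mul(Mul(2, k), Pow(Add(3, k), -1)) = Mul(2, k, Pow(Add(3, k), -1)))
Mul(Add(Mul(-1, 1014), 629), Function('H')(27)) = Mul(Add(Mul(-1, 1014), 629), Mul(2, 27, Pow(Add(3, 27), -1))) = Mul(Add(-1014, 629), Mul(2, 27, Pow(30, -1))) = Mul(-385, Mul(2, 27, Rational(1, 30))) = Mul(-385, Rational(9, 5)) = -693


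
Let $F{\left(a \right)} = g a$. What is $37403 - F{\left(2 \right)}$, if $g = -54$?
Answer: $37511$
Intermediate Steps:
$F{\left(a \right)} = - 54 a$
$37403 - F{\left(2 \right)} = 37403 - \left(-54\right) 2 = 37403 - -108 = 37403 + 108 = 37511$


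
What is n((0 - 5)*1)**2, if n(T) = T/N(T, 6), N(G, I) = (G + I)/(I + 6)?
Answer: 3600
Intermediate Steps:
N(G, I) = (G + I)/(6 + I)
n(T) = T/(1/2 + T/12) (n(T) = T/(((T + 6)/(6 + 6))) = T/(((6 + T)/12)) = T/(1/2 + T/12))
n((0 - 5)*1)**2 = (12*((0 - 5)*1)/(6 + (0 - 5)*1))**2 = (12*(-5*1)/(6 - 5*1))**2 = (12*(-5)/(6 - 5))**2 = (12*(-5)/1)**2 = (12*(-5)*1)**2 = (-60)**2 = 3600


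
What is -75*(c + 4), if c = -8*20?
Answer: 11700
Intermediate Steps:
c = -160 (c = -1*160 = -160)
-75*(c + 4) = -75*(-160 + 4) = -75*(-156) = 11700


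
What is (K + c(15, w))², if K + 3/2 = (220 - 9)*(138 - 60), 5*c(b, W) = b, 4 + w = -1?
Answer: 1083660561/4 ≈ 2.7092e+8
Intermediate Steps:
w = -5 (w = -4 - 1 = -5)
c(b, W) = b/5
K = 32913/2 (K = -3/2 + (220 - 9)*(138 - 60) = -3/2 + 211*78 = -3/2 + 16458 = 32913/2 ≈ 16457.)
(K + c(15, w))² = (32913/2 + (⅕)*15)² = (32913/2 + 3)² = (32919/2)² = 1083660561/4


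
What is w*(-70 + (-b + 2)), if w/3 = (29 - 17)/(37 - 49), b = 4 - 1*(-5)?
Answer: 231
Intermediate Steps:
b = 9 (b = 4 + 5 = 9)
w = -3 (w = 3*((29 - 17)/(37 - 49)) = 3*(12/(-12)) = 3*(12*(-1/12)) = 3*(-1) = -3)
w*(-70 + (-b + 2)) = -3*(-70 + (-1*9 + 2)) = -3*(-70 + (-9 + 2)) = -3*(-70 - 7) = -3*(-77) = 231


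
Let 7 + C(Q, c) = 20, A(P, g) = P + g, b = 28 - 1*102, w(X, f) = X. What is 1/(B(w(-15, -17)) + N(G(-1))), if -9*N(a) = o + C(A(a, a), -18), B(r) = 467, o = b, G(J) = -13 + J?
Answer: 9/4264 ≈ 0.0021107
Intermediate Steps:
b = -74 (b = 28 - 102 = -74)
o = -74
C(Q, c) = 13 (C(Q, c) = -7 + 20 = 13)
N(a) = 61/9 (N(a) = -(-74 + 13)/9 = -⅑*(-61) = 61/9)
1/(B(w(-15, -17)) + N(G(-1))) = 1/(467 + 61/9) = 1/(4264/9) = 9/4264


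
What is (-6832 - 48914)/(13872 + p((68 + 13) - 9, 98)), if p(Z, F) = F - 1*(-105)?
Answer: -55746/14075 ≈ -3.9606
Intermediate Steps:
p(Z, F) = 105 + F (p(Z, F) = F + 105 = 105 + F)
(-6832 - 48914)/(13872 + p((68 + 13) - 9, 98)) = (-6832 - 48914)/(13872 + (105 + 98)) = -55746/(13872 + 203) = -55746/14075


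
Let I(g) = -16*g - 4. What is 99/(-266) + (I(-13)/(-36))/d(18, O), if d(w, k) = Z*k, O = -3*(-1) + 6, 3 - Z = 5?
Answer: -206/3591 ≈ -0.057366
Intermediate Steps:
Z = -2 (Z = 3 - 1*5 = 3 - 5 = -2)
I(g) = -4 - 16*g
O = 9 (O = 3 + 6 = 9)
d(w, k) = -2*k
99/(-266) + (I(-13)/(-36))/d(18, O) = 99/(-266) + ((-4 - 16*(-13))/(-36))/((-2*9)) = 99*(-1/266) + ((-4 + 208)*(-1/36))/(-18) = -99/266 + (204*(-1/36))*(-1/18) = -99/266 - 17/3*(-1/18) = -99/266 + 17/54 = -206/3591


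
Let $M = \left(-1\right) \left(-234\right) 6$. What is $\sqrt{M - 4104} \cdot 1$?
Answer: $30 i \sqrt{3} \approx 51.962 i$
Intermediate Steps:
$M = 1404$ ($M = 234 \cdot 6 = 1404$)
$\sqrt{M - 4104} \cdot 1 = \sqrt{1404 - 4104} \cdot 1 = \sqrt{-2700} \cdot 1 = 30 i \sqrt{3} \cdot 1 = 30 i \sqrt{3}$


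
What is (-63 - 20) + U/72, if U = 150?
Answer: -971/12 ≈ -80.917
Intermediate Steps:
(-63 - 20) + U/72 = (-63 - 20) + 150/72 = -83 + 150*(1/72) = -83 + 25/12 = -971/12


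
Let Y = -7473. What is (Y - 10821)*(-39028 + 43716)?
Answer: -85762272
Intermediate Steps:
(Y - 10821)*(-39028 + 43716) = (-7473 - 10821)*(-39028 + 43716) = -18294*4688 = -85762272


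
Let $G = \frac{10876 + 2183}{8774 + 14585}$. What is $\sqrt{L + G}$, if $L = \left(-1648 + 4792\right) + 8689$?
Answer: $\frac{\sqrt{6456897256054}}{23359} \approx 108.78$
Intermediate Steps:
$G = \frac{13059}{23359} \approx 0.55906$
$L = 11833$ ($L = 3144 + 8689 = 11833$)
$\sqrt{L + G} = \sqrt{11833 + \frac{13059}{23359}} = \sqrt{\frac{276420106}{23359}} = \frac{\sqrt{6456897256054}}{23359}$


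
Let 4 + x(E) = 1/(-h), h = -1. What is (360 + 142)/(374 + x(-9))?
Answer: 502/371 ≈ 1.3531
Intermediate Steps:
x(E) = -3 (x(E) = -4 + 1/(-1*(-1)) = -4 + 1/1 = -4 + 1 = -3)
(360 + 142)/(374 + x(-9)) = (360 + 142)/(374 - 3) = 502/371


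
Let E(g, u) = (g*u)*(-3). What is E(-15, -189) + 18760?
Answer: 10255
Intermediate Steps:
E(g, u) = -3*g*u
E(-15, -189) + 18760 = -3*(-15)*(-189) + 18760 = -8505 + 18760 = 10255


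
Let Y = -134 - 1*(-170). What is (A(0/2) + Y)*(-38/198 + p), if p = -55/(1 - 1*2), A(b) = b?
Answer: 21704/11 ≈ 1973.1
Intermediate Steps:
Y = 36 (Y = -134 + 170 = 36)
p = 55 (p = -55/(1 - 2) = -55/(-1) = -55*(-1) = 55)
(A(0/2) + Y)*(-38/198 + p) = (0/2 + 36)*(-38/198 + 55) = (0*(½) + 36)*(-38*1/198 + 55) = (0 + 36)*(-19/99 + 55) = 36*(5426/99) = 21704/11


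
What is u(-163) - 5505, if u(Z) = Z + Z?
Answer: -5831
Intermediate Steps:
u(Z) = 2*Z
u(-163) - 5505 = 2*(-163) - 5505 = -326 - 5505 = -5831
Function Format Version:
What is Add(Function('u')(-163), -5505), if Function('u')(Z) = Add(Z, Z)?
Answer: -5831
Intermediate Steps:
Function('u')(Z) = Mul(2, Z)
Add(Function('u')(-163), -5505) = Add(Mul(2, -163), -5505) = Add(-326, -5505) = -5831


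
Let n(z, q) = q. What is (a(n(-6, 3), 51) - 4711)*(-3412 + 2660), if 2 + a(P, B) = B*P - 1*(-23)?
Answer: 3411824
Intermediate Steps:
a(P, B) = 21 + B*P (a(P, B) = -2 + (B*P - 1*(-23)) = -2 + (B*P + 23) = -2 + (23 + B*P) = 21 + B*P)
(a(n(-6, 3), 51) - 4711)*(-3412 + 2660) = ((21 + 51*3) - 4711)*(-3412 + 2660) = ((21 + 153) - 4711)*(-752) = (174 - 4711)*(-752) = -4537*(-752) = 3411824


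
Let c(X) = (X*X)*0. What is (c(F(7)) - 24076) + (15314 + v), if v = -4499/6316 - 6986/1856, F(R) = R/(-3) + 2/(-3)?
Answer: -12845622959/1465312 ≈ -8766.5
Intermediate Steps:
F(R) = -2/3 - R/3 (F(R) = R*(-1/3) + 2*(-1/3) = -R/3 - 2/3 = -2/3 - R/3)
c(X) = 0 (c(X) = X**2*0 = 0)
v = -6559215/1465312 (v = -4499*1/6316 - 6986*1/1856 = -4499/6316 - 3493/928 = -6559215/1465312 ≈ -4.4763)
(c(F(7)) - 24076) + (15314 + v) = (0 - 24076) + (15314 - 6559215/1465312) = -24076 + 22433228753/1465312 = -12845622959/1465312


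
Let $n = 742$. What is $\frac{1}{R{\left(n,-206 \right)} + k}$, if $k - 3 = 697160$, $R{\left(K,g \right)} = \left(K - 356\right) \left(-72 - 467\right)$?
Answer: $\frac{1}{489109} \approx 2.0445 \cdot 10^{-6}$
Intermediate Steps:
$R{\left(K,g \right)} = 191884 - 539 K$ ($R{\left(K,g \right)} = \left(-356 + K\right) \left(-539\right) = 191884 - 539 K$)
$k = 697163$ ($k = 3 + 697160 = 697163$)
$\frac{1}{R{\left(n,-206 \right)} + k} = \frac{1}{\left(191884 - 399938\right) + 697163} = \frac{1}{-208054 + 697163} = \frac{1}{489109}$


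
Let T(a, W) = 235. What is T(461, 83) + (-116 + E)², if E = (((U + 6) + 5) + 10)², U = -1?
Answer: 80891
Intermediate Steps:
E = 400 (E = (((-1 + 6) + 5) + 10)² = ((5 + 5) + 10)² = (10 + 10)² = 20² = 400)
T(461, 83) + (-116 + E)² = 235 + (-116 + 400)² = 235 + 284² = 235 + 80656 = 80891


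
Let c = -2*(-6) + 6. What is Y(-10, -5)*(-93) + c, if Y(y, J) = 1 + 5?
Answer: -540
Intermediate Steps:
c = 18 (c = 12 + 6 = 18)
Y(y, J) = 6
Y(-10, -5)*(-93) + c = 6*(-93) + 18 = -558 + 18 = -540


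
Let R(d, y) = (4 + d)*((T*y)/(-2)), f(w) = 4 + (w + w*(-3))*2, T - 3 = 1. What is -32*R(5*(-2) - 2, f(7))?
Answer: 12288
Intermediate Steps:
T = 4 (T = 3 + 1 = 4)
f(w) = 4 - 4*w (f(w) = 4 + (w - 3*w)*2 = 4 - 2*w*2 = 4 - 4*w)
R(d, y) = -2*y*(4 + d) (R(d, y) = (4 + d)*((4*y)/(-2)) = (4 + d)*((4*y)*(-½)) = (4 + d)*(-2*y) = -2*y*(4 + d))
-32*R(5*(-2) - 2, f(7)) = -(-64)*(4 - 4*7)*(4 + (5*(-2) - 2)) = -(-64)*(4 - 28)*(4 + (-10 - 2)) = -(-64)*(-24)*(4 - 12) = -(-64)*(-24)*(-8) = -32*(-384) = 12288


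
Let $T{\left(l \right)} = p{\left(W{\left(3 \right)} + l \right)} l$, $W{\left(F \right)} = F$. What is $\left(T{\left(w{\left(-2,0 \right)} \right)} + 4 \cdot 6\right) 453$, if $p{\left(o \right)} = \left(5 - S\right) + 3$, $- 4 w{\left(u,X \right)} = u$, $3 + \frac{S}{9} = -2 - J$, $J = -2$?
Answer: $\frac{37599}{2} \approx 18800.0$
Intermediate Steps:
$S = -27$ ($S = -27 + 9 \left(-2 - -2\right) = -27 + 9 \left(-2 + 2\right) = -27 + 9 \cdot 0 = -27 + 0 = -27$)
$w{\left(u,X \right)} = - \frac{u}{4}$
$p{\left(o \right)} = 35$ ($p{\left(o \right)} = \left(5 - -27\right) + 3 = \left(5 + 27\right) + 3 = 32 + 3 = 35$)
$T{\left(l \right)} = 35 l$
$\left(T{\left(w{\left(-2,0 \right)} \right)} + 4 \cdot 6\right) 453 = \left(35 \left(\left(- \frac{1}{4}\right) \left(-2\right)\right) + 4 \cdot 6\right) 453 = \left(35 \cdot \frac{1}{2} + 24\right) 453 = \left(\frac{35}{2} + 24\right) 453 = \frac{83}{2} \cdot 453 = \frac{37599}{2}$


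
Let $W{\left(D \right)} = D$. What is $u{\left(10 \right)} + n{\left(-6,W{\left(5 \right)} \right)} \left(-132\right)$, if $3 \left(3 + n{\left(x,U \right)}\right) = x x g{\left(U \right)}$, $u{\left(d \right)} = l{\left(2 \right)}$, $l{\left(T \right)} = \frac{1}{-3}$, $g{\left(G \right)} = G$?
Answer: $- \frac{22573}{3} \approx -7524.3$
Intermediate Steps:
$l{\left(T \right)} = - \frac{1}{3}$
$u{\left(d \right)} = - \frac{1}{3}$
$n{\left(x,U \right)} = -3 + \frac{U x^{2}}{3}$ ($n{\left(x,U \right)} = -3 + \frac{x x U}{3} = -3 + \frac{x^{2} U}{3} = -3 + \frac{U x^{2}}{3}$)
$u{\left(10 \right)} + n{\left(-6,W{\left(5 \right)} \right)} \left(-132\right) = - \frac{1}{3} + \left(-3 + \frac{1}{3} \cdot 5 \left(-6\right)^{2}\right) \left(-132\right) = - \frac{1}{3} + \left(-3 + \frac{1}{3} \cdot 5 \cdot 36\right) \left(-132\right) = - \frac{1}{3} + \left(-3 + 60\right) \left(-132\right) = - \frac{1}{3} + 57 \left(-132\right) = - \frac{1}{3} - 7524 = - \frac{22573}{3}$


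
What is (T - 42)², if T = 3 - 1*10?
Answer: 2401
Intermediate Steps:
T = -7 (T = 3 - 10 = -7)
(T - 42)² = (-7 - 42)² = (-49)² = 2401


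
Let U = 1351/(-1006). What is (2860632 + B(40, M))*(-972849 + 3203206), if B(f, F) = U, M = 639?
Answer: 6418508976045437/1006 ≈ 6.3802e+12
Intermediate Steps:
U = -1351/1006 (U = 1351*(-1/1006) = -1351/1006 ≈ -1.3429)
B(f, F) = -1351/1006
(2860632 + B(40, M))*(-972849 + 3203206) = (2860632 - 1351/1006)*(-972849 + 3203206) = (2877794441/1006)*2230357 = 6418508976045437/1006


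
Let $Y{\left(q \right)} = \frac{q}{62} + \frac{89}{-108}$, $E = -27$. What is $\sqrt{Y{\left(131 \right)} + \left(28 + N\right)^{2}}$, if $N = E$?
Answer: $\frac{\sqrt{712659}}{558} \approx 1.5129$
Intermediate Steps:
$Y{\left(q \right)} = - \frac{89}{108} + \frac{q}{62}$ ($Y{\left(q \right)} = q \frac{1}{62} + 89 \left(- \frac{1}{108}\right) = \frac{q}{62} - \frac{89}{108} = - \frac{89}{108} + \frac{q}{62}$)
$N = -27$
$\sqrt{Y{\left(131 \right)} + \left(28 + N\right)^{2}} = \sqrt{\left(- \frac{89}{108} + \frac{1}{62} \cdot 131\right) + \left(28 - 27\right)^{2}} = \sqrt{\left(- \frac{89}{108} + \frac{131}{62}\right) + 1^{2}} = \sqrt{\frac{4315}{3348} + 1} = \sqrt{\frac{7663}{3348}} = \frac{\sqrt{712659}}{558}$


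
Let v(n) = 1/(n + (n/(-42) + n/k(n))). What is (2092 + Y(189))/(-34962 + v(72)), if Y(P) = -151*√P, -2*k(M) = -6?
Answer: -1380720/23074913 + 298980*√21/23074913 ≈ -0.00046031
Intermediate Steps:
k(M) = 3 (k(M) = -½*(-6) = 3)
v(n) = 42/(55*n) (v(n) = 1/(n + (n/(-42) + n/3)) = 1/(n + (n*(-1/42) + n*(⅓))) = 1/(n + (-n/42 + n/3)) = 1/(n + 13*n/42) = 1/(55*n/42) = 42/(55*n))
(2092 + Y(189))/(-34962 + v(72)) = (2092 - 453*√21)/(-34962 + (42/55)/72) = (2092 - 453*√21)/(-34962 + (42/55)*(1/72)) = (2092 - 453*√21)/(-34962 + 7/660) = (2092 - 453*√21)/(-23074913/660) = (2092 - 453*√21)*(-660/23074913) = -1380720/23074913 + 298980*√21/23074913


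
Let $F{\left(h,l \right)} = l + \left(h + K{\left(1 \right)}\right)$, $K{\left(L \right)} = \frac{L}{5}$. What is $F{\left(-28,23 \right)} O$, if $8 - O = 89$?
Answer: $\frac{1944}{5} \approx 388.8$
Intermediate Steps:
$K{\left(L \right)} = \frac{L}{5}$ ($K{\left(L \right)} = L \frac{1}{5} = \frac{L}{5}$)
$O = -81$ ($O = 8 - 89 = -81$)
$F{\left(h,l \right)} = \frac{1}{5} + h + l$ ($F{\left(h,l \right)} = l + \left(h + \frac{1}{5} \cdot 1\right) = l + \left(h + \frac{1}{5}\right) = l + \left(\frac{1}{5} + h\right) = \frac{1}{5} + h + l$)
$F{\left(-28,23 \right)} O = \left(\frac{1}{5} - 28 + 23\right) \left(-81\right) = \left(- \frac{24}{5}\right) \left(-81\right) = \frac{1944}{5}$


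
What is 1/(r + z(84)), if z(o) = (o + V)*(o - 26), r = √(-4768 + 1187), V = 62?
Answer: 8468/71710605 - I*√3581/71710605 ≈ 0.00011809 - 8.3449e-7*I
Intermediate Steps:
r = I*√3581 (r = √(-3581) = I*√3581 ≈ 59.841*I)
z(o) = (-26 + o)*(62 + o) (z(o) = (o + 62)*(o - 26) = (62 + o)*(-26 + o) = (-26 + o)*(62 + o))
1/(r + z(84)) = 1/(I*√3581 + (-1612 + 84² + 36*84)) = 1/(I*√3581 + (-1612 + 7056 + 3024)) = 1/(I*√3581 + 8468) = 1/(8468 + I*√3581)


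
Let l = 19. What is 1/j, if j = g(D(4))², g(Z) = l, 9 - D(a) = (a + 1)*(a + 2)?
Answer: 1/361 ≈ 0.0027701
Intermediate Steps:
D(a) = 9 - (1 + a)*(2 + a) (D(a) = 9 - (a + 1)*(a + 2) = 9 - (1 + a)*(2 + a))
g(Z) = 19
j = 361 (j = 19² = 361)
1/j = 1/361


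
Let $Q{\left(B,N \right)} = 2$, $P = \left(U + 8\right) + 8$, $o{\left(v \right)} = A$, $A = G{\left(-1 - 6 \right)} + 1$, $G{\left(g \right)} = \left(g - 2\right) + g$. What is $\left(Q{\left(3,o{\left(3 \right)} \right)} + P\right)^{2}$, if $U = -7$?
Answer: $121$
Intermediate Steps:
$G{\left(g \right)} = -2 + 2 g$ ($G{\left(g \right)} = \left(-2 + g\right) + g = -2 + 2 g$)
$A = -15$ ($A = \left(-2 + 2 \left(-1 - 6\right)\right) + 1 = \left(-2 + 2 \left(-7\right)\right) + 1 = \left(-2 - 14\right) + 1 = -16 + 1 = -15$)
$o{\left(v \right)} = -15$
$P = 9$ ($P = \left(-7 + 8\right) + 8 = 1 + 8 = 9$)
$\left(Q{\left(3,o{\left(3 \right)} \right)} + P\right)^{2} = \left(2 + 9\right)^{2} = 11^{2} = 121$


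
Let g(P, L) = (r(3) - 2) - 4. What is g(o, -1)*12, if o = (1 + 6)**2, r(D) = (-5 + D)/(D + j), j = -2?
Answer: -96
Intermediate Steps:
r(D) = (-5 + D)/(-2 + D) (r(D) = (-5 + D)/(D - 2) = (-5 + D)/(-2 + D))
o = 49 (o = 7**2 = 49)
g(P, L) = -8 (g(P, L) = ((-5 + 3)/(-2 + 3) - 2) - 4 = (-2/1 - 2) - 4 = (1*(-2) - 2) - 4 = (-2 - 2) - 4 = -4 - 4 = -8)
g(o, -1)*12 = -8*12 = -96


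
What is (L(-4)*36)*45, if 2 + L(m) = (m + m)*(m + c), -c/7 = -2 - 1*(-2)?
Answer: 48600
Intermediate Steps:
c = 0 (c = -7*(-2 - 1*(-2)) = -7*(-2 + 2) = -7*0 = 0)
L(m) = -2 + 2*m² (L(m) = -2 + (m + m)*(m + 0) = -2 + (2*m)*m = -2 + 2*m²)
(L(-4)*36)*45 = ((-2 + 2*(-4)²)*36)*45 = ((-2 + 2*16)*36)*45 = ((-2 + 32)*36)*45 = (30*36)*45 = 1080*45 = 48600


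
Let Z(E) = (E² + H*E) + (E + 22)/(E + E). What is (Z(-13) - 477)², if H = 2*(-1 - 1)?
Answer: 44422225/676 ≈ 65713.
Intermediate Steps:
H = -4 (H = 2*(-2) = -4)
Z(E) = E² - 4*E + (22 + E)/(2*E) (Z(E) = (E² - 4*E) + (E + 22)/(E + E) = (E² - 4*E) + (22 + E)/((2*E)) = (E² - 4*E) + (22 + E)*(1/(2*E)) = (E² - 4*E) + (22 + E)/(2*E) = E² - 4*E + (22 + E)/(2*E))
(Z(-13) - 477)² = ((½ + (-13)² - 4*(-13) + 11/(-13)) - 477)² = ((½ + 169 + 52 + 11*(-1/13)) - 477)² = ((½ + 169 + 52 - 11/13) - 477)² = (5737/26 - 477)² = (-6665/26)² = 44422225/676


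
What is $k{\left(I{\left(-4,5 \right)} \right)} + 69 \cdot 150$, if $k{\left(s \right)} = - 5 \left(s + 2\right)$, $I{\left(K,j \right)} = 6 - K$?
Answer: $10290$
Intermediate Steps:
$k{\left(s \right)} = -10 - 5 s$ ($k{\left(s \right)} = - 5 \left(2 + s\right) = -10 - 5 s$)
$k{\left(I{\left(-4,5 \right)} \right)} + 69 \cdot 150 = \left(-10 - 5 \left(6 - -4\right)\right) + 69 \cdot 150 = \left(-10 - 5 \left(6 + 4\right)\right) + 10350 = \left(-10 - 50\right) + 10350 = -60 + 10350 = 10290$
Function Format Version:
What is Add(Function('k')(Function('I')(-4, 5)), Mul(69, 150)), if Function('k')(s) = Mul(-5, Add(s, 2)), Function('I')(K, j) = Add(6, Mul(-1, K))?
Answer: 10290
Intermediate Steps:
Function('k')(s) = Add(-10, Mul(-5, s)) (Function('k')(s) = Mul(-5, Add(2, s)) = Add(-10, Mul(-5, s)))
Add(Function('k')(Function('I')(-4, 5)), Mul(69, 150)) = Add(Add(-10, Mul(-5, Add(6, Mul(-1, -4)))), Mul(69, 150)) = Add(Add(-10, Mul(-5, Add(6, 4))), 10350) = Add(Add(-10, Mul(-5, 10)), 10350) = Add(Add(-10, -50), 10350) = Add(-60, 10350) = 10290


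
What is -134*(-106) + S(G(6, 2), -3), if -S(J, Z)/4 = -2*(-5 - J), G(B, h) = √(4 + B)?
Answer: 14164 - 8*√10 ≈ 14139.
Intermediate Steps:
S(J, Z) = -40 - 8*J (S(J, Z) = -(-8)*(-5 - J) = -4*(10 + 2*J) = -40 - 8*J)
-134*(-106) + S(G(6, 2), -3) = -134*(-106) + (-40 - 8*√(4 + 6)) = 14204 + (-40 - 8*√10) = 14164 - 8*√10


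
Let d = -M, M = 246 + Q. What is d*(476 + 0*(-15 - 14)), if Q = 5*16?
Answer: -155176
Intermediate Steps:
Q = 80
M = 326 (M = 246 + 80 = 326)
d = -326 (d = -1*326 = -326)
d*(476 + 0*(-15 - 14)) = -326*(476 + 0*(-15 - 14)) = -326*(476 + 0*(-29)) = -326*(476 + 0) = -326*476 = -155176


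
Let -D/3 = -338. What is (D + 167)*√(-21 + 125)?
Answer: 2362*√26 ≈ 12044.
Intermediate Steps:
D = 1014 (D = -3*(-338) = 1014)
(D + 167)*√(-21 + 125) = (1014 + 167)*√(-21 + 125) = 1181*√104 = 1181*(2*√26) = 2362*√26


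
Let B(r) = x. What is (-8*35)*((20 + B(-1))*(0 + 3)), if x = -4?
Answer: -13440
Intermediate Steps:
B(r) = -4
(-8*35)*((20 + B(-1))*(0 + 3)) = (-8*35)*((20 - 4)*(0 + 3)) = -4480*3 = -280*48 = -13440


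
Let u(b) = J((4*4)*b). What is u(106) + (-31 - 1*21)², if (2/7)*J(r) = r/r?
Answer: 5415/2 ≈ 2707.5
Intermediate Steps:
J(r) = 7/2 (J(r) = 7*(r/r)/2 = (7/2)*1 = 7/2)
u(b) = 7/2
u(106) + (-31 - 1*21)² = 7/2 + (-31 - 1*21)² = 7/2 + (-31 - 21)² = 7/2 + (-52)² = 7/2 + 2704 = 5415/2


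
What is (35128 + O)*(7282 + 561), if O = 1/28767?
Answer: 7925564649211/28767 ≈ 2.7551e+8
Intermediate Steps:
O = 1/28767 ≈ 3.4762e-5
(35128 + O)*(7282 + 561) = (35128 + 1/28767)*(7282 + 561) = (1010527177/28767)*7843 = 7925564649211/28767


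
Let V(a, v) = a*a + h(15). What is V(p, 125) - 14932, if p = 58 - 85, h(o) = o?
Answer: -14188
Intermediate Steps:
p = -27
V(a, v) = 15 + a² (V(a, v) = a*a + 15 = a² + 15 = 15 + a²)
V(p, 125) - 14932 = (15 + (-27)²) - 14932 = (15 + 729) - 14932 = 744 - 14932 = -14188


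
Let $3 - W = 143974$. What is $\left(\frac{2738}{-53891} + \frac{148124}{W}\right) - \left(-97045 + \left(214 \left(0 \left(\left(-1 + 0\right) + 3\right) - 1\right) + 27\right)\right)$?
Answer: $\frac{754389543823270}{7758741161} \approx 97231.0$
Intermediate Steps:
$W = -143971$ ($W = 3 - 143974 = -143971$)
$\left(\frac{2738}{-53891} + \frac{148124}{W}\right) - \left(-97045 + \left(214 \left(0 \left(\left(-1 + 0\right) + 3\right) - 1\right) + 27\right)\right) = \left(\frac{2738}{-53891} + \frac{148124}{-143971}\right) - \left(-97045 + \left(214 \left(0 \left(\left(-1 + 0\right) + 3\right) - 1\right) + 27\right)\right) = \left(2738 \left(- \frac{1}{53891}\right) + 148124 \left(- \frac{1}{143971}\right)\right) - \left(-97045 + \left(214 \left(0 \left(-1 + 3\right) - 1\right) + 27\right)\right) = \left(- \frac{2738}{53891} - \frac{148124}{143971}\right) - \left(-97045 + \left(214 \left(0 \cdot 2 - 1\right) + 27\right)\right) = - \frac{8376743082}{7758741161} - \left(-97045 + \left(214 \left(0 - 1\right) + 27\right)\right) = - \frac{8376743082}{7758741161} - \left(-97045 + \left(214 \left(-1\right) + 27\right)\right) = - \frac{8376743082}{7758741161} - \left(-97045 + \left(-214 + 27\right)\right) = - \frac{8376743082}{7758741161} - \left(-97045 - 187\right) = - \frac{8376743082}{7758741161} - -97232 = - \frac{8376743082}{7758741161} + 97232 = \frac{754389543823270}{7758741161}$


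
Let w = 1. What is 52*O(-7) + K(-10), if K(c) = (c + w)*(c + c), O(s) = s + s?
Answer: -548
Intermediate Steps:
O(s) = 2*s
K(c) = 2*c*(1 + c) (K(c) = (c + 1)*(c + c) = (1 + c)*(2*c) = 2*c*(1 + c))
52*O(-7) + K(-10) = 52*(2*(-7)) + 2*(-10)*(1 - 10) = 52*(-14) + 2*(-10)*(-9) = -728 + 180 = -548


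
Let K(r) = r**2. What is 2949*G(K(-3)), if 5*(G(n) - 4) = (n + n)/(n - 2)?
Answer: 465942/35 ≈ 13313.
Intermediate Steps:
G(n) = 4 + 2*n/(5*(-2 + n)) (G(n) = 4 + ((n + n)/(n - 2))/5 = 4 + ((2*n)/(-2 + n))/5 = 4 + (2*n/(-2 + n))/5 = 4 + 2*n/(5*(-2 + n)))
2949*G(K(-3)) = 2949*(2*(-20 + 11*(-3)**2)/(5*(-2 + (-3)**2))) = 2949*(2*(-20 + 11*9)/(5*(-2 + 9))) = 2949*((2/5)*(-20 + 99)/7) = 2949*((2/5)*(1/7)*79) = 2949*(158/35) = 465942/35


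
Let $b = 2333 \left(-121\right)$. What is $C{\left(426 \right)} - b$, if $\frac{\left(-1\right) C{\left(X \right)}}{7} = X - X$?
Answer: $282293$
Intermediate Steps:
$C{\left(X \right)} = 0$ ($C{\left(X \right)} = - 7 \left(X - X\right) = \left(-7\right) 0 = 0$)
$b = -282293$
$C{\left(426 \right)} - b = 0 - -282293 = 0 + 282293 = 282293$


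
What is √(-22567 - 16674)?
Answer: I*√39241 ≈ 198.09*I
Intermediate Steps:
√(-22567 - 16674) = √(-39241) = I*√39241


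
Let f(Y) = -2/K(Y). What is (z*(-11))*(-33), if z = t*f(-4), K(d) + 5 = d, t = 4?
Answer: 968/3 ≈ 322.67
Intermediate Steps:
K(d) = -5 + d
f(Y) = -2/(-5 + Y)
z = 8/9 (z = 4*(-2/(-5 - 4)) = 4*(-2/(-9)) = 4*(-2*(-1/9)) = 4*(2/9) = 8/9 ≈ 0.88889)
(z*(-11))*(-33) = ((8/9)*(-11))*(-33) = -88/9*(-33) = 968/3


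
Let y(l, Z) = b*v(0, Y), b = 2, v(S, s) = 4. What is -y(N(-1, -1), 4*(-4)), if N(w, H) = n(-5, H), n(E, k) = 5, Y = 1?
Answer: -8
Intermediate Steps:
N(w, H) = 5
y(l, Z) = 8 (y(l, Z) = 2*4 = 8)
-y(N(-1, -1), 4*(-4)) = -1*8 = -8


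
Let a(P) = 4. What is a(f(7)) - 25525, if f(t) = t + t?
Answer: -25521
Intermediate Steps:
f(t) = 2*t
a(f(7)) - 25525 = 4 - 25525 = -25521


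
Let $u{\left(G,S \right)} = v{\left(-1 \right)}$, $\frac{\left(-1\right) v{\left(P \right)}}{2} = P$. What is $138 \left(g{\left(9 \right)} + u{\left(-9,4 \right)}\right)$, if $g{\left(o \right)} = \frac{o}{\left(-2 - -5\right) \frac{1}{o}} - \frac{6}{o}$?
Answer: $3910$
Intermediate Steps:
$v{\left(P \right)} = - 2 P$
$u{\left(G,S \right)} = 2$ ($u{\left(G,S \right)} = \left(-2\right) \left(-1\right) = 2$)
$g{\left(o \right)} = - \frac{6}{o} + \frac{o^{2}}{3}$ ($g{\left(o \right)} = \frac{o}{\left(-2 + 5\right) \frac{1}{o}} - \frac{6}{o} = \frac{o}{3 \frac{1}{o}} - \frac{6}{o} = o \frac{o}{3} - \frac{6}{o} = \frac{o^{2}}{3} - \frac{6}{o} = - \frac{6}{o} + \frac{o^{2}}{3}$)
$138 \left(g{\left(9 \right)} + u{\left(-9,4 \right)}\right) = 138 \left(\frac{-18 + 9^{3}}{3 \cdot 9} + 2\right) = 138 \left(\frac{1}{3} \cdot \frac{1}{9} \left(-18 + 729\right) + 2\right) = 138 \left(\frac{1}{3} \cdot \frac{1}{9} \cdot 711 + 2\right) = 138 \left(\frac{79}{3} + 2\right) = 138 \cdot \frac{85}{3} = 3910$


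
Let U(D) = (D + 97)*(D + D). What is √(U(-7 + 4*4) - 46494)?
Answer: 3*I*√4954 ≈ 211.15*I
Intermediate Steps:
U(D) = 2*D*(97 + D) (U(D) = (97 + D)*(2*D) = 2*D*(97 + D))
√(U(-7 + 4*4) - 46494) = √(2*(-7 + 4*4)*(97 + (-7 + 4*4)) - 46494) = √(2*(-7 + 16)*(97 + (-7 + 16)) - 46494) = √(2*9*(97 + 9) - 46494) = √(2*9*106 - 46494) = √(1908 - 46494) = √(-44586) = 3*I*√4954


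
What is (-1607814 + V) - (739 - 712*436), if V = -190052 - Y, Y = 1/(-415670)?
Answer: -618588870909/415670 ≈ -1.4882e+6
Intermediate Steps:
Y = -1/415670 ≈ -2.4058e-6
V = -78998914839/415670 (V = -190052 - 1*(-1/415670) = -190052 + 1/415670 = -78998914839/415670 ≈ -1.9005e+5)
(-1607814 + V) - (739 - 712*436) = (-1607814 - 78998914839/415670) - (739 - 712*436) = -747318960219/415670 - (739 - 310432) = -747318960219/415670 - 1*(-309693) = -747318960219/415670 + 309693 = -618588870909/415670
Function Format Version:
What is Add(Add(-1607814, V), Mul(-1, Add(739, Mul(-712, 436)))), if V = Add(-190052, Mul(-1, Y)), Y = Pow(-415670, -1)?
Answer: Rational(-618588870909, 415670) ≈ -1.4882e+6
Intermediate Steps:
Y = Rational(-1, 415670) ≈ -2.4058e-6
V = Rational(-78998914839, 415670) (V = Add(-190052, Mul(-1, Rational(-1, 415670))) = Add(-190052, Rational(1, 415670)) = Rational(-78998914839, 415670) ≈ -1.9005e+5)
Add(Add(-1607814, V), Mul(-1, Add(739, Mul(-712, 436)))) = Add(Add(-1607814, Rational(-78998914839, 415670)), Mul(-1, Add(739, Mul(-712, 436)))) = Add(Rational(-747318960219, 415670), Mul(-1, Add(739, -310432))) = Add(Rational(-747318960219, 415670), Mul(-1, -309693)) = Add(Rational(-747318960219, 415670), 309693) = Rational(-618588870909, 415670)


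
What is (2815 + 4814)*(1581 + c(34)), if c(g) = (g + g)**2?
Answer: 47337945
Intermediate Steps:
c(g) = 4*g**2 (c(g) = (2*g)**2 = 4*g**2)
(2815 + 4814)*(1581 + c(34)) = (2815 + 4814)*(1581 + 4*34**2) = 7629*(1581 + 4*1156) = 7629*(1581 + 4624) = 7629*6205 = 47337945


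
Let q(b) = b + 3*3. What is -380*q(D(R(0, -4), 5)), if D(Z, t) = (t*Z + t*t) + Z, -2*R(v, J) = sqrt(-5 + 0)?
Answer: -12920 + 1140*I*sqrt(5) ≈ -12920.0 + 2549.1*I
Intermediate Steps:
R(v, J) = -I*sqrt(5)/2 (R(v, J) = -sqrt(-5 + 0)/2 = -I*sqrt(5)/2)
D(Z, t) = Z + t**2 + Z*t (D(Z, t) = (Z*t + t**2) + Z = (t**2 + Z*t) + Z = Z + t**2 + Z*t)
q(b) = 9 + b (q(b) = b + 9 = 9 + b)
-380*q(D(R(0, -4), 5)) = -380*(9 + (-I*sqrt(5)/2 + 5**2 - I*sqrt(5)/2*5)) = -380*(9 + (-I*sqrt(5)/2 + 25 - 5*I*sqrt(5)/2)) = -380*(9 + (25 - 3*I*sqrt(5))) = -380*(34 - 3*I*sqrt(5)) = -12920 + 1140*I*sqrt(5)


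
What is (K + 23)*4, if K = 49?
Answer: 288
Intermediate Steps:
(K + 23)*4 = (49 + 23)*4 = 72*4 = 288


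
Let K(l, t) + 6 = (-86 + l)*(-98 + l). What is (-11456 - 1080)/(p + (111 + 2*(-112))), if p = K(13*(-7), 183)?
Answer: -6268/16667 ≈ -0.37607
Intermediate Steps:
K(l, t) = -6 + (-98 + l)*(-86 + l) (K(l, t) = -6 + (-86 + l)*(-98 + l) = -6 + (-98 + l)*(-86 + l))
p = 33447 (p = 8422 + (13*(-7))**2 - 2392*(-7) = 8422 + (-91)**2 - 184*(-91) = 8422 + 8281 + 16744 = 33447)
(-11456 - 1080)/(p + (111 + 2*(-112))) = (-11456 - 1080)/(33447 + (111 + 2*(-112))) = -12536/(33447 + (111 - 224)) = -12536/(33447 - 113) = -12536/33334 = -12536*1/33334 = -6268/16667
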